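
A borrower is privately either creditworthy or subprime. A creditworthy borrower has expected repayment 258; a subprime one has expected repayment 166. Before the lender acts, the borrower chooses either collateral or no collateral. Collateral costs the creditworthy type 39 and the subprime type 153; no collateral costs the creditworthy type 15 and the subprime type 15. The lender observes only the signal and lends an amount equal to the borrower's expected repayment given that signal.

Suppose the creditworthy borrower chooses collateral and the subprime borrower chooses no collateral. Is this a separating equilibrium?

Yes

Under separation the lender infers type exactly: collateral → creditworthy (pays 258), no collateral → subprime (pays 166).
Creditworthy: collateral gives 258 − 39 = 219; no collateral gives 166 − 15 = 151. No deviation. ✓
Subprime: no collateral gives 166 − 15 = 151; collateral gives 258 − 153 = 105. No deviation. ✓
Both incentive constraints hold.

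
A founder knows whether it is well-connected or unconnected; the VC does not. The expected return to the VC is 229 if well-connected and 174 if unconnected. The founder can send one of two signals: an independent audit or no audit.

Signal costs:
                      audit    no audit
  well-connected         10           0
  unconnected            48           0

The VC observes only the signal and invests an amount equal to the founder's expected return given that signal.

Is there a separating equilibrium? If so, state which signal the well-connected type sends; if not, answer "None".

None

Try well-connected → audit, unconnected → no audit:
  Under separation the VC infers type exactly: audit → well-connected (pays 229), no audit → unconnected (pays 174).
  Well-connected: audit gives 229 − 10 = 219; no audit gives 174 − 0 = 174. No deviation. ✓
  Unconnected: no audit gives 174 − 0 = 174; audit gives 229 − 48 = 181. Would deviate. ✗
Try well-connected → no audit, unconnected → audit:
  Under separation the VC infers type exactly: no audit → well-connected (pays 229), audit → unconnected (pays 174).
  Well-connected: no audit gives 229 − 0 = 229; audit gives 174 − 10 = 164. No deviation. ✓
  Unconnected: audit gives 174 − 48 = 126; no audit gives 229 − 0 = 229. Would deviate. ✗
Neither assignment is incentive-compatible.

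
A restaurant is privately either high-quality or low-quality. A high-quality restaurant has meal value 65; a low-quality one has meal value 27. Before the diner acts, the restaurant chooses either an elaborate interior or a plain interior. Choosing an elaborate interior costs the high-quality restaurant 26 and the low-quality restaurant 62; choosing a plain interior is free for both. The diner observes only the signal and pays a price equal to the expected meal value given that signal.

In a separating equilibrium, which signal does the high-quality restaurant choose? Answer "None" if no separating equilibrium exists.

elaborate interior

Try high-quality → elaborate interior, low-quality → plain interior:
  If types separate, elaborate interior earns payment 65 and plain interior earns 27.
  High-quality: elaborate interior gives 65 − 26 = 39; plain interior gives 27 − 0 = 27. No deviation. ✓
  Low-quality: plain interior gives 27 − 0 = 27; elaborate interior gives 65 − 62 = 3. No deviation. ✓
Both hold — the high-quality type sends elaborate interior.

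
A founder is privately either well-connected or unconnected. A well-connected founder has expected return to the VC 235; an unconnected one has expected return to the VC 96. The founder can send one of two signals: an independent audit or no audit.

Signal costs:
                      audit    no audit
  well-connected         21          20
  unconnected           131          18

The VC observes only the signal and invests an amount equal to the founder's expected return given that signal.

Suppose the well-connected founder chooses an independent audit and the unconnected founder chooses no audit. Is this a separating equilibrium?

If types separate, audit earns payment 235 and no audit earns 96.
Well-connected: audit gives 235 − 21 = 214; no audit gives 96 − 20 = 76. No deviation. ✓
Unconnected: no audit gives 96 − 18 = 78; audit gives 235 − 131 = 104. Would deviate. ✗

No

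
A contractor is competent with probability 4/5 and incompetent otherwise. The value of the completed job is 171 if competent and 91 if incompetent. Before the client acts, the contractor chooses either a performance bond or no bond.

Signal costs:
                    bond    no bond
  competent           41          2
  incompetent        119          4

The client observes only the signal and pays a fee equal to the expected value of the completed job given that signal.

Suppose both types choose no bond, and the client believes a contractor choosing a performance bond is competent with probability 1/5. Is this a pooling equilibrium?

Yes

On the equilibrium path (no bond) the client holds the prior 4/5 and pays 4/5·171 + 1/5·91 = 155. Off-path (bond) belief 1/5 gives 1/5·171 + 4/5·91 = 107.
Competent: no bond gives 155 − 2 = 153; bond gives 107 − 41 = 66. Stays. ✓
Incompetent: no bond gives 155 − 4 = 151; bond gives 107 − 119 = -12. Stays. ✓
Beliefs are Bayes-consistent on-path and both types best-respond.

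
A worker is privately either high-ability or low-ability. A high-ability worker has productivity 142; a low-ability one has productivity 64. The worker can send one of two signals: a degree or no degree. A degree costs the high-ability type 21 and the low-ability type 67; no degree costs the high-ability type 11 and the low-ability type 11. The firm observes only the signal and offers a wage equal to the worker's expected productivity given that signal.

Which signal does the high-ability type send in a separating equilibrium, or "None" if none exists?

Try high-ability → degree, low-ability → no degree:
  Under separation the firm infers type exactly: degree → high-ability (pays 142), no degree → low-ability (pays 64).
  High-ability: degree gives 142 − 21 = 121; no degree gives 64 − 11 = 53. No deviation. ✓
  Low-ability: no degree gives 64 − 11 = 53; degree gives 142 − 67 = 75. Would deviate. ✗
Try high-ability → no degree, low-ability → degree:
  Under separation the firm infers type exactly: no degree → high-ability (pays 142), degree → low-ability (pays 64).
  High-ability: no degree gives 142 − 11 = 131; degree gives 64 − 21 = 43. No deviation. ✓
  Low-ability: degree gives 64 − 67 = -3; no degree gives 142 − 11 = 131. Would deviate. ✗
Neither assignment is incentive-compatible.

None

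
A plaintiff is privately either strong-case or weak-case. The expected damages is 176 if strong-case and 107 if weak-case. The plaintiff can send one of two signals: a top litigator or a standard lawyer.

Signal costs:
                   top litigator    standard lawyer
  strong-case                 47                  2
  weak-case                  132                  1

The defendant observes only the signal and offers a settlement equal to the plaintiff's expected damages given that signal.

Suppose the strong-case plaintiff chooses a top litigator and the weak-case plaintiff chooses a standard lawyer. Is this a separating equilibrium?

If types separate, top litigator earns payment 176 and standard lawyer earns 107.
Strong-case: top litigator gives 176 − 47 = 129; standard lawyer gives 107 − 2 = 105. No deviation. ✓
Weak-case: standard lawyer gives 107 − 1 = 106; top litigator gives 176 − 132 = 44. No deviation. ✓
Both incentive constraints hold.

Yes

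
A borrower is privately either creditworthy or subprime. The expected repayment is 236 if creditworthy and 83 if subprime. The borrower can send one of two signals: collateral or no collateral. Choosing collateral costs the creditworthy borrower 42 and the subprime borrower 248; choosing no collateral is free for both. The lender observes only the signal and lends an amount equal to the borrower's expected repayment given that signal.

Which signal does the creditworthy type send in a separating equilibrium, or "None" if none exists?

Try creditworthy → collateral, subprime → no collateral:
  If types separate, collateral earns payment 236 and no collateral earns 83.
  Creditworthy: collateral gives 236 − 42 = 194; no collateral gives 83 − 0 = 83. No deviation. ✓
  Subprime: no collateral gives 83 − 0 = 83; collateral gives 236 − 248 = -12. No deviation. ✓
Both hold — the creditworthy type sends collateral.

collateral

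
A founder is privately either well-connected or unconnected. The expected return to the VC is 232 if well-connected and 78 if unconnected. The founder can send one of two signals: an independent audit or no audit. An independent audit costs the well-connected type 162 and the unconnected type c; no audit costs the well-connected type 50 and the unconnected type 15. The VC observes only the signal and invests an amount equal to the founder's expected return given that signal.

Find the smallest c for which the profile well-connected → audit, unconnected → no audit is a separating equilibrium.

169

Under separation: audit → well-connected (pays 232); no audit → unconnected (pays 78).
Well-connected: 232 − 162 = 70 ≥ 78 − 50 = 28. Holds regardless of c. ✓
Unconnected: 78 − 15 ≥ 232 − c, so c ≥ 232 − 63 = 169.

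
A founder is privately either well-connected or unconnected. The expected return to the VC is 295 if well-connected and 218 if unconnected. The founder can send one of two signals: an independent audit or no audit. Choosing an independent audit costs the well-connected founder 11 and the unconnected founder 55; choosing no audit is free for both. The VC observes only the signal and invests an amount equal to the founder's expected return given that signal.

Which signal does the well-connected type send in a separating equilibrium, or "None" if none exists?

None

Try well-connected → audit, unconnected → no audit:
  If types separate, audit earns payment 295 and no audit earns 218.
  Well-connected: audit gives 295 − 11 = 284; no audit gives 218 − 0 = 218. No deviation. ✓
  Unconnected: no audit gives 218 − 0 = 218; audit gives 295 − 55 = 240. Would deviate. ✗
Try well-connected → no audit, unconnected → audit:
  If types separate, no audit earns payment 295 and audit earns 218.
  Well-connected: no audit gives 295 − 0 = 295; audit gives 218 − 11 = 207. No deviation. ✓
  Unconnected: audit gives 218 − 55 = 163; no audit gives 295 − 0 = 295. Would deviate. ✗
Neither assignment is incentive-compatible.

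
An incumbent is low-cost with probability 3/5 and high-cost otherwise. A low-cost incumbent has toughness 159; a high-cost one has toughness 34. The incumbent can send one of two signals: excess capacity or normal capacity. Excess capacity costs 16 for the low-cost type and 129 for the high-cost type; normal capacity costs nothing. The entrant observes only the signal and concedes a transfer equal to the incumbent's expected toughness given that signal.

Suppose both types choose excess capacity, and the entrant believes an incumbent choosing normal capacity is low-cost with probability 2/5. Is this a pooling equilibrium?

No

At the pooled signal (excess capacity) the entrant holds the prior 3/5 and pays 3/5·159 + 2/5·34 = 109. Off-path (normal capacity) belief 2/5 gives 2/5·159 + 3/5·34 = 84.
Low-cost: excess capacity gives 109 − 16 = 93; normal capacity gives 84 − 0 = 84. Stays. ✓
High-cost: excess capacity gives 109 − 129 = -20; normal capacity gives 84 − 0 = 84. Deviates. ✗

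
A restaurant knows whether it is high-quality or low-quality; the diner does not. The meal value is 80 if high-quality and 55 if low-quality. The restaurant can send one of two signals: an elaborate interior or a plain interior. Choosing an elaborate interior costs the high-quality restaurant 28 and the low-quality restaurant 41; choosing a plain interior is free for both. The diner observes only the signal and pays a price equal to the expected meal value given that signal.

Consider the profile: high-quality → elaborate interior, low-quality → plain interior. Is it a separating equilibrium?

No

Under separation the diner infers type exactly: elaborate interior → high-quality (pays 80), plain interior → low-quality (pays 55).
High-quality: elaborate interior gives 80 − 28 = 52; plain interior gives 55 − 0 = 55. Would deviate. ✗
Low-quality: plain interior gives 55 − 0 = 55; elaborate interior gives 80 − 41 = 39. No deviation. ✓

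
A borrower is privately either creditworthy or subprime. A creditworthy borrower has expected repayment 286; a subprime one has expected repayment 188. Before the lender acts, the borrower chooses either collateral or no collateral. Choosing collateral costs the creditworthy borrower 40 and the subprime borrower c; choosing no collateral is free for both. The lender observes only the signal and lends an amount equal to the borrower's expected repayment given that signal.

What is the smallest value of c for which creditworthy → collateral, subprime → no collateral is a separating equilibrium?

Under separation: collateral → creditworthy (pays 286); no collateral → subprime (pays 188).
Creditworthy: 286 − 40 = 246 ≥ 188 − 0 = 188. Holds regardless of c. ✓
Subprime: 188 − 0 ≥ 286 − c, so c ≥ 286 − 188 = 98.

98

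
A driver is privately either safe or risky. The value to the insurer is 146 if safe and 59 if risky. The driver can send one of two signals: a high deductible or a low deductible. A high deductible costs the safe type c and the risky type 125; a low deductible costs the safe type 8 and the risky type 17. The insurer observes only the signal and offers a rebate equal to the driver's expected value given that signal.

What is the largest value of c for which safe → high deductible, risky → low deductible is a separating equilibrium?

95

Under separation: high deductible → safe (pays 146); low deductible → risky (pays 59).
Risky: 59 − 17 = 42 ≥ 146 − 125 = 21. Holds regardless of c. ✓
Safe: 146 − c ≥ 59 − 8, so c ≤ 146 − 51 = 95.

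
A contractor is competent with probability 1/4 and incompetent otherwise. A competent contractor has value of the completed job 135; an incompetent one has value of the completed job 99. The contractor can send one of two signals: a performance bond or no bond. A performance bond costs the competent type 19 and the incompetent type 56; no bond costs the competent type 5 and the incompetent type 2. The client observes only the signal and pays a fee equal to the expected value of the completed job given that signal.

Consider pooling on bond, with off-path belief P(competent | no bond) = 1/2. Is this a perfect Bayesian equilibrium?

At the pooled signal (bond) the client holds the prior 1/4 and pays 1/4·135 + 3/4·99 = 108. Off-path (no bond) belief 1/2 gives 1/2·135 + 1/2·99 = 117.
Competent: bond gives 108 − 19 = 89; no bond gives 117 − 5 = 112. Deviates. ✗
Incompetent: bond gives 108 − 56 = 52; no bond gives 117 − 2 = 115. Deviates. ✗

No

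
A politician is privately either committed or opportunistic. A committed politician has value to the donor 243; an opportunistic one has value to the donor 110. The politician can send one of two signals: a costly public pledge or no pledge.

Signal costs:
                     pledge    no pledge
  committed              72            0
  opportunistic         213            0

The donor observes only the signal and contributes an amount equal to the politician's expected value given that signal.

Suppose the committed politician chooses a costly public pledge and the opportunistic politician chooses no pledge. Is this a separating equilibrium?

Under separation the donor infers type exactly: pledge → committed (pays 243), no pledge → opportunistic (pays 110).
Committed: pledge gives 243 − 72 = 171; no pledge gives 110 − 0 = 110. No deviation. ✓
Opportunistic: no pledge gives 110 − 0 = 110; pledge gives 243 − 213 = 30. No deviation. ✓
Neither type gains from mimicking the other.

Yes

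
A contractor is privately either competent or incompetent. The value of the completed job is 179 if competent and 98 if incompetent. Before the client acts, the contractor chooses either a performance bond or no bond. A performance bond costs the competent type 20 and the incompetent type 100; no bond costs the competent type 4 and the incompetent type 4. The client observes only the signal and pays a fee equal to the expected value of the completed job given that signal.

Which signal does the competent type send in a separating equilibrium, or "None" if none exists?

Try competent → bond, incompetent → no bond:
  Under separation the client infers type exactly: bond → competent (pays 179), no bond → incompetent (pays 98).
  Competent: bond gives 179 − 20 = 159; no bond gives 98 − 4 = 94. No deviation. ✓
  Incompetent: no bond gives 98 − 4 = 94; bond gives 179 − 100 = 79. No deviation. ✓
Both hold — the competent type sends bond.

bond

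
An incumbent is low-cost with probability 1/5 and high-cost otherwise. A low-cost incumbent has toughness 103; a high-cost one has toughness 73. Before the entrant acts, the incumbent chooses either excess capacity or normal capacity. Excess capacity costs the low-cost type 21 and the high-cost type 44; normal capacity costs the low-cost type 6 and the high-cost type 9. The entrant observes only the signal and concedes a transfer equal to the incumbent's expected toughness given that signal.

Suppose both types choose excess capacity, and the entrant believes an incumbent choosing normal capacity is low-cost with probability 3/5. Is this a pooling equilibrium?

No

At the pooled signal (excess capacity) the entrant holds the prior 1/5 and pays 1/5·103 + 4/5·73 = 79. Off-path (normal capacity) belief 3/5 gives 3/5·103 + 2/5·73 = 91.
Low-cost: excess capacity gives 79 − 21 = 58; normal capacity gives 91 − 6 = 85. Deviates. ✗
High-cost: excess capacity gives 79 − 44 = 35; normal capacity gives 91 − 9 = 82. Deviates. ✗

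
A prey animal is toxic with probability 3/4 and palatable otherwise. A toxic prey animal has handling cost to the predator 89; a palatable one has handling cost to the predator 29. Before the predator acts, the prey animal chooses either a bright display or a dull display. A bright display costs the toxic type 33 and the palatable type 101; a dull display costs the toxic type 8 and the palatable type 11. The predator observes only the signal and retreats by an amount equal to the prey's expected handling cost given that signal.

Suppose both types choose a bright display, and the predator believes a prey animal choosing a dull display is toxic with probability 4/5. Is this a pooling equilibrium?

At the pooled signal (bright display) the predator holds the prior 3/4 and pays 3/4·89 + 1/4·29 = 74. Off-path (dull display) belief 4/5 gives 4/5·89 + 1/5·29 = 77.
Toxic: bright display gives 74 − 33 = 41; dull display gives 77 − 8 = 69. Deviates. ✗
Palatable: bright display gives 74 − 101 = -27; dull display gives 77 − 11 = 66. Deviates. ✗

No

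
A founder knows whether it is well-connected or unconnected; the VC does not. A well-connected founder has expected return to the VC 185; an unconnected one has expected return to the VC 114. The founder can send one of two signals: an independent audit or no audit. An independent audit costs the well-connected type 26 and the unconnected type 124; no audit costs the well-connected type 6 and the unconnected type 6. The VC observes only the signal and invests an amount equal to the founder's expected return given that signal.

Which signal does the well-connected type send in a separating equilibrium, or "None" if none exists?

audit

Try well-connected → audit, unconnected → no audit:
  If types separate, audit earns payment 185 and no audit earns 114.
  Well-connected: audit gives 185 − 26 = 159; no audit gives 114 − 6 = 108. No deviation. ✓
  Unconnected: no audit gives 114 − 6 = 108; audit gives 185 − 124 = 61. No deviation. ✓
Both hold — the well-connected type sends audit.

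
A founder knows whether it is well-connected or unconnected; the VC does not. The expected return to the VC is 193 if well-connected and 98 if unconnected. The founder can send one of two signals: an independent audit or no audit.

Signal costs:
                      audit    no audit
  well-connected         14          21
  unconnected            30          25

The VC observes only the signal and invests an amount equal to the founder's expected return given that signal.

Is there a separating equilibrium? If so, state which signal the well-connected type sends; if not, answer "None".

Try well-connected → audit, unconnected → no audit:
  Under separation the VC infers type exactly: audit → well-connected (pays 193), no audit → unconnected (pays 98).
  Well-connected: audit gives 193 − 14 = 179; no audit gives 98 − 21 = 77. No deviation. ✓
  Unconnected: no audit gives 98 − 25 = 73; audit gives 193 − 30 = 163. Would deviate. ✗
Try well-connected → no audit, unconnected → audit:
  Under separation the VC infers type exactly: no audit → well-connected (pays 193), audit → unconnected (pays 98).
  Well-connected: no audit gives 193 − 21 = 172; audit gives 98 − 14 = 84. No deviation. ✓
  Unconnected: audit gives 98 − 30 = 68; no audit gives 193 − 25 = 168. Would deviate. ✗
Neither assignment is incentive-compatible.

None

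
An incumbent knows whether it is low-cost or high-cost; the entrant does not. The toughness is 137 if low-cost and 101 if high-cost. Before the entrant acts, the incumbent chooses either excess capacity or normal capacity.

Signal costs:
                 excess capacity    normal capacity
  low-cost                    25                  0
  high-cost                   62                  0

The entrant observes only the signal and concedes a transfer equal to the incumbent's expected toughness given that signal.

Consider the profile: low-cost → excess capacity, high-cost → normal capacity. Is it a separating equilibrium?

Yes

If types separate, excess capacity earns payment 137 and normal capacity earns 101.
Low-cost: excess capacity gives 137 − 25 = 112; normal capacity gives 101 − 0 = 101. No deviation. ✓
High-cost: normal capacity gives 101 − 0 = 101; excess capacity gives 137 − 62 = 75. No deviation. ✓
Neither type gains from mimicking the other.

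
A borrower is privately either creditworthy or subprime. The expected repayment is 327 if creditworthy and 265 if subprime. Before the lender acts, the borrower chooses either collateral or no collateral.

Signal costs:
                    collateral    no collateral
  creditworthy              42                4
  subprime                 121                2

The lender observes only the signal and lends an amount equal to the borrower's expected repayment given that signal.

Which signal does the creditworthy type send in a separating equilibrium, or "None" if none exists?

collateral

Try creditworthy → collateral, subprime → no collateral:
  Under separation the lender infers type exactly: collateral → creditworthy (pays 327), no collateral → subprime (pays 265).
  Creditworthy: collateral gives 327 − 42 = 285; no collateral gives 265 − 4 = 261. No deviation. ✓
  Subprime: no collateral gives 265 − 2 = 263; collateral gives 327 − 121 = 206. No deviation. ✓
Both hold — the creditworthy type sends collateral.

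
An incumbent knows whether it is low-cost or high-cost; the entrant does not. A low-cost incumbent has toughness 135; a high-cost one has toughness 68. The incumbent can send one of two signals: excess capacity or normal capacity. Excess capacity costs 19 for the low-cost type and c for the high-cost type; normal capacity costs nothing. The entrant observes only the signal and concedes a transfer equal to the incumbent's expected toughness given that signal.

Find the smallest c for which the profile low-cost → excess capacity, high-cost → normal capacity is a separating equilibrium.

67

Under separation: excess capacity → low-cost (pays 135); normal capacity → high-cost (pays 68).
Low-cost: 135 − 19 = 116 ≥ 68 − 0 = 68. Holds regardless of c. ✓
High-cost: 68 − 0 ≥ 135 − c, so c ≥ 135 − 68 = 67.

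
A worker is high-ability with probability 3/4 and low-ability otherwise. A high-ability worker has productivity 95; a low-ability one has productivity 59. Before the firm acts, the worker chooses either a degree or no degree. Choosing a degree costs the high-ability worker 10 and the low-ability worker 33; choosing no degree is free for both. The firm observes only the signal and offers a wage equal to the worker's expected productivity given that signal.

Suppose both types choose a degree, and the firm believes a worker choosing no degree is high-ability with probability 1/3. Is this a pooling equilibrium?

No

At the pooled signal (degree) the firm holds the prior 3/4 and pays 3/4·95 + 1/4·59 = 86. Off-path (no degree) belief 1/3 gives 1/3·95 + 2/3·59 = 71.
High-ability: degree gives 86 − 10 = 76; no degree gives 71 − 0 = 71. Stays. ✓
Low-ability: degree gives 86 − 33 = 53; no degree gives 71 − 0 = 71. Deviates. ✗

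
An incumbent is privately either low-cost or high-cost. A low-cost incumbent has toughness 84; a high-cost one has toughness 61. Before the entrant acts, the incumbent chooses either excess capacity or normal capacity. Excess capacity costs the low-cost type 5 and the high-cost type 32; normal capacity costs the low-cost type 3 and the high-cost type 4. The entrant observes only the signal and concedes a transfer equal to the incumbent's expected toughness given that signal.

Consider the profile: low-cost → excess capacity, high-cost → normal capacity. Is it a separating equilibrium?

Yes

If types separate, excess capacity earns payment 84 and normal capacity earns 61.
Low-cost: excess capacity gives 84 − 5 = 79; normal capacity gives 61 − 3 = 58. No deviation. ✓
High-cost: normal capacity gives 61 − 4 = 57; excess capacity gives 84 − 32 = 52. No deviation. ✓
Neither type gains from mimicking the other.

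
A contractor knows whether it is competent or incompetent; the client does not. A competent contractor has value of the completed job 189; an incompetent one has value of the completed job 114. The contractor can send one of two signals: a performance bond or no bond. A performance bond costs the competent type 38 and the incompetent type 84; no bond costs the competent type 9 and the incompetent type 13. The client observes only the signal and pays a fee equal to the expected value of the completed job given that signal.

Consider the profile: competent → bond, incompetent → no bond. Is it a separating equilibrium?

No

Under separation the client infers type exactly: bond → competent (pays 189), no bond → incompetent (pays 114).
Competent: bond gives 189 − 38 = 151; no bond gives 114 − 9 = 105. No deviation. ✓
Incompetent: no bond gives 114 − 13 = 101; bond gives 189 − 84 = 105. Would deviate. ✗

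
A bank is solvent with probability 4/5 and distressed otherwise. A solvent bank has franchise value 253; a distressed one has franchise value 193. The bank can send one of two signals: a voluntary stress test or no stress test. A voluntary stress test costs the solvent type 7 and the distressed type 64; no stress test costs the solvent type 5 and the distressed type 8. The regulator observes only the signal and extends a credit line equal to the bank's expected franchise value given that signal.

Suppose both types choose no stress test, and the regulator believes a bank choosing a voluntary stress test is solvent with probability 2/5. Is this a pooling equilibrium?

At the pooled signal (no stress test) the regulator holds the prior 4/5 and pays 4/5·253 + 1/5·193 = 241. Off-path (stress test) belief 2/5 gives 2/5·253 + 3/5·193 = 217.
Solvent: no stress test gives 241 − 5 = 236; stress test gives 217 − 7 = 210. Stays. ✓
Distressed: no stress test gives 241 − 8 = 233; stress test gives 217 − 64 = 153. Stays. ✓

Yes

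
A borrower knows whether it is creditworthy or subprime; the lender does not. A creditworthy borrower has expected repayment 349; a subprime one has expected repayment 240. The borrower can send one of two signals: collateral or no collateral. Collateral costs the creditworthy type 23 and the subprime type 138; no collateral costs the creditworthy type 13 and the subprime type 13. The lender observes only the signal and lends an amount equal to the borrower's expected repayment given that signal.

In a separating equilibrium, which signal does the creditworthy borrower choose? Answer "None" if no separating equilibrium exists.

Try creditworthy → collateral, subprime → no collateral:
  If types separate, collateral earns payment 349 and no collateral earns 240.
  Creditworthy: collateral gives 349 − 23 = 326; no collateral gives 240 − 13 = 227. No deviation. ✓
  Subprime: no collateral gives 240 − 13 = 227; collateral gives 349 − 138 = 211. No deviation. ✓
Both hold — the creditworthy type sends collateral.

collateral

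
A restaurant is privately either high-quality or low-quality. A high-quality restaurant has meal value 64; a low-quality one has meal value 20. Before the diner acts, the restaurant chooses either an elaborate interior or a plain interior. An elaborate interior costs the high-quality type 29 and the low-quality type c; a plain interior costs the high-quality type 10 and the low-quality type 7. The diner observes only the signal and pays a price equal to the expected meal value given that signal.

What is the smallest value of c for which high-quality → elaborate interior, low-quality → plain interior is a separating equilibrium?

Under separation: elaborate interior → high-quality (pays 64); plain interior → low-quality (pays 20).
High-quality: 64 − 29 = 35 ≥ 20 − 10 = 10. Holds regardless of c. ✓
Low-quality: 20 − 7 ≥ 64 − c, so c ≥ 64 − 13 = 51.

51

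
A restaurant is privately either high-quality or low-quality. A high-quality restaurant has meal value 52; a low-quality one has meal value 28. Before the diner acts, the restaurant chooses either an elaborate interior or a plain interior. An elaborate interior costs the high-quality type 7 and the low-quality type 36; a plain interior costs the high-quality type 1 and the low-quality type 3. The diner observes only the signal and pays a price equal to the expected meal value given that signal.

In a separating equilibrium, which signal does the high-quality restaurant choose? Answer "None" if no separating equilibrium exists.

Try high-quality → elaborate interior, low-quality → plain interior:
  Under separation the diner infers type exactly: elaborate interior → high-quality (pays 52), plain interior → low-quality (pays 28).
  High-quality: elaborate interior gives 52 − 7 = 45; plain interior gives 28 − 1 = 27. No deviation. ✓
  Low-quality: plain interior gives 28 − 3 = 25; elaborate interior gives 52 − 36 = 16. No deviation. ✓
Both hold — the high-quality type sends elaborate interior.

elaborate interior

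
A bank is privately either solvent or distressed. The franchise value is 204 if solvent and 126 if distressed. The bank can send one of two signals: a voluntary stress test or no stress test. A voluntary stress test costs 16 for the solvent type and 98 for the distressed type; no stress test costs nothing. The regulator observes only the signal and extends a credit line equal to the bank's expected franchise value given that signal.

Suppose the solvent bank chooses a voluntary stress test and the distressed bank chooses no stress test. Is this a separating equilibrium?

If types separate, stress test earns payment 204 and no stress test earns 126.
Solvent: stress test gives 204 − 16 = 188; no stress test gives 126 − 0 = 126. No deviation. ✓
Distressed: no stress test gives 126 − 0 = 126; stress test gives 204 − 98 = 106. No deviation. ✓
Both incentive constraints hold.

Yes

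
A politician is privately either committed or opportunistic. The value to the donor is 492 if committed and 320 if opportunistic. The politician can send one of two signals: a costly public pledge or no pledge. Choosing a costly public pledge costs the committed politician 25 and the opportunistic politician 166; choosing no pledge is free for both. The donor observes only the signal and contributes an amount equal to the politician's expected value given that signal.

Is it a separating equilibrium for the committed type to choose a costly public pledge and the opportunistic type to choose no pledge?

No

If types separate, pledge earns payment 492 and no pledge earns 320.
Committed: pledge gives 492 − 25 = 467; no pledge gives 320 − 0 = 320. No deviation. ✓
Opportunistic: no pledge gives 320 − 0 = 320; pledge gives 492 − 166 = 326. Would deviate. ✗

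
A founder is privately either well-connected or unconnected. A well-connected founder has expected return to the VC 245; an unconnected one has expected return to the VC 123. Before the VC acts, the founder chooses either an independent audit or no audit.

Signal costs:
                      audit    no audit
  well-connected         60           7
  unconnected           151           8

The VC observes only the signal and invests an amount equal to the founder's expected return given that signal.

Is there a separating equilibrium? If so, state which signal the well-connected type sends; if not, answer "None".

Try well-connected → audit, unconnected → no audit:
  Under separation the VC infers type exactly: audit → well-connected (pays 245), no audit → unconnected (pays 123).
  Well-connected: audit gives 245 − 60 = 185; no audit gives 123 − 7 = 116. No deviation. ✓
  Unconnected: no audit gives 123 − 8 = 115; audit gives 245 − 151 = 94. No deviation. ✓
Both hold — the well-connected type sends audit.

audit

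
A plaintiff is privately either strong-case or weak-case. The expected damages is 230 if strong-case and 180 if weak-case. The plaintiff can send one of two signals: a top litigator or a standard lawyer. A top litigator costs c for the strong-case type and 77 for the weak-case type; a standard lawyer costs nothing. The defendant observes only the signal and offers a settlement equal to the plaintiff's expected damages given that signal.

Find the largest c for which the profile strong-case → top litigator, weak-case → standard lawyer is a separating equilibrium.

50

Under separation: top litigator → strong-case (pays 230); standard lawyer → weak-case (pays 180).
Weak-case: 180 − 0 = 180 ≥ 230 − 77 = 153. Holds regardless of c. ✓
Strong-case: 230 − c ≥ 180 − 0, so c ≤ 230 − 180 = 50.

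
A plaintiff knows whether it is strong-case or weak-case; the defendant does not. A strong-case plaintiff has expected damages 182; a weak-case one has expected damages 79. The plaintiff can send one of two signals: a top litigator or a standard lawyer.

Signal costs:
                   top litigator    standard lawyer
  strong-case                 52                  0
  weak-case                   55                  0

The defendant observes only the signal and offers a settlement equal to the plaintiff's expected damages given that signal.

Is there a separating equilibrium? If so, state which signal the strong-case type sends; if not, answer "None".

Try strong-case → top litigator, weak-case → standard lawyer:
  Under separation the defendant infers type exactly: top litigator → strong-case (pays 182), standard lawyer → weak-case (pays 79).
  Strong-case: top litigator gives 182 − 52 = 130; standard lawyer gives 79 − 0 = 79. No deviation. ✓
  Weak-case: standard lawyer gives 79 − 0 = 79; top litigator gives 182 − 55 = 127. Would deviate. ✗
Try strong-case → standard lawyer, weak-case → top litigator:
  Under separation the defendant infers type exactly: standard lawyer → strong-case (pays 182), top litigator → weak-case (pays 79).
  Strong-case: standard lawyer gives 182 − 0 = 182; top litigator gives 79 − 52 = 27. No deviation. ✓
  Weak-case: top litigator gives 79 − 55 = 24; standard lawyer gives 182 − 0 = 182. Would deviate. ✗
Neither assignment is incentive-compatible.

None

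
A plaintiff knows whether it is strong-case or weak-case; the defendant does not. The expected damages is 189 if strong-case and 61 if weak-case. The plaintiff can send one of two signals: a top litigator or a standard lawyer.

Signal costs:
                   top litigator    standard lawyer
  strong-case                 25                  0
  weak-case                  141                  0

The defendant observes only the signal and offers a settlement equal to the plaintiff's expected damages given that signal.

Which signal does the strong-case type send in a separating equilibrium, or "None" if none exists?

top litigator

Try strong-case → top litigator, weak-case → standard lawyer:
  Under separation the defendant infers type exactly: top litigator → strong-case (pays 189), standard lawyer → weak-case (pays 61).
  Strong-case: top litigator gives 189 − 25 = 164; standard lawyer gives 61 − 0 = 61. No deviation. ✓
  Weak-case: standard lawyer gives 61 − 0 = 61; top litigator gives 189 − 141 = 48. No deviation. ✓
Both hold — the strong-case type sends top litigator.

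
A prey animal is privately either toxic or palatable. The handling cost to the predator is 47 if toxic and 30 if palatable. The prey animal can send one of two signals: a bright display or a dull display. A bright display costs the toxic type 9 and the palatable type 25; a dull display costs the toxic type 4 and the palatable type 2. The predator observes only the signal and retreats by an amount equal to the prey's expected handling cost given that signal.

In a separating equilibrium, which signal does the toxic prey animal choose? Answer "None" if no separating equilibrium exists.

bright display

Try toxic → bright display, palatable → dull display:
  If types separate, bright display earns payment 47 and dull display earns 30.
  Toxic: bright display gives 47 − 9 = 38; dull display gives 30 − 4 = 26. No deviation. ✓
  Palatable: dull display gives 30 − 2 = 28; bright display gives 47 − 25 = 22. No deviation. ✓
Both hold — the toxic type sends bright display.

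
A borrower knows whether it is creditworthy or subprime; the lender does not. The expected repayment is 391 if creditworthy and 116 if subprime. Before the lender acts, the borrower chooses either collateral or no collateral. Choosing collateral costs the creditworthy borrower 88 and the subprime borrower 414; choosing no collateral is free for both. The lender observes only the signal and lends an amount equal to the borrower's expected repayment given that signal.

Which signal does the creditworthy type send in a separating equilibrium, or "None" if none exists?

Try creditworthy → collateral, subprime → no collateral:
  If types separate, collateral earns payment 391 and no collateral earns 116.
  Creditworthy: collateral gives 391 − 88 = 303; no collateral gives 116 − 0 = 116. No deviation. ✓
  Subprime: no collateral gives 116 − 0 = 116; collateral gives 391 − 414 = -23. No deviation. ✓
Both hold — the creditworthy type sends collateral.

collateral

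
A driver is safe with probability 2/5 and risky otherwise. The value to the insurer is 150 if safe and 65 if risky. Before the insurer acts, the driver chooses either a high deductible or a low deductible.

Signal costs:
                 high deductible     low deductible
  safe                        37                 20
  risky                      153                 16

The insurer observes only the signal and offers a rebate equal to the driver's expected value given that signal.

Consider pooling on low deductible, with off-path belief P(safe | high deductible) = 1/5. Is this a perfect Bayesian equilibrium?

Yes

At the pooled signal (low deductible) the insurer holds the prior 2/5 and pays 2/5·150 + 3/5·65 = 99. Off-path (high deductible) belief 1/5 gives 1/5·150 + 4/5·65 = 82.
Safe: low deductible gives 99 − 20 = 79; high deductible gives 82 − 37 = 45. Stays. ✓
Risky: low deductible gives 99 − 16 = 83; high deductible gives 82 − 153 = -71. Stays. ✓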